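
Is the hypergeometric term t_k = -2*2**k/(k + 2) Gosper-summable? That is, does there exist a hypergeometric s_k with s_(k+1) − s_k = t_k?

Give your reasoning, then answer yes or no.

No; the degree bound rules out any f.

Ratio r(k) = 2*(k + 2)/(k + 3).
Normal form (A,B,C) = (2*k + 4, k + 3, 1).
Key eq: (2*k + 4)·f(k+1) = (k + 2)·f(k) + (1).
d = -1 from the (1,1,0) case.
deg f ≤ -1 is impossible — no certificate.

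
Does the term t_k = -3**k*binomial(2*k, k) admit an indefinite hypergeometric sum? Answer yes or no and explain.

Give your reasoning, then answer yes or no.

The ratio is 6*(2*k + 1)/(k + 1).
Take A(k)=12*k + 6, B(k)=k + 1, C(k)=1.
Key eq: (12*k + 6)·f(k+1) = (k)·f(k) + (1).
From deg A=1, deg B=1, deg C=0: d=-1.
Bound -1 < 0, so the key equation has no polynomial solution.

No — t_k has no hypergeometric antidifference.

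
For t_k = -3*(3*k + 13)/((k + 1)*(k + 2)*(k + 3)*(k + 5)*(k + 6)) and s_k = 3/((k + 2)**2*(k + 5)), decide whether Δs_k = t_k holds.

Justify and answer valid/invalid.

Invalid: residual 12*(k**2 + 7*k + 11)/(k**7 + 22*k**6 + 198*k**5 + 944*k**4 + 2573*k**3 + 4002*k**2 + 3276*k + 1080) ≠ 0.

s_(k+1) = 3/((k + 3)**2*(k + 6))
s_(k+1) − s_k = 3/((k + 3)**2*(k + 6)) - 3/((k + 2)**2*(k + 5))
(s_(k+1) − s_k) − t_k = 12*(k**2 + 7*k + 11)/(k**7 + 22*k**6 + 198*k**5 + 944*k**4 + 2573*k**3 + 4002*k**2 + 3276*k + 1080)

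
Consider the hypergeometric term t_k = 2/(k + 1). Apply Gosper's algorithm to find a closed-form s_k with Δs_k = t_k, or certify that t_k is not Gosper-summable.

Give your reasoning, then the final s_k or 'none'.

no hypergeometric antidifference exists

r(k) = (k + 1)/(k + 2) after simplifying.
So A=k + 1 and B=k + 2, with C=1.
Key eq: (k + 1)·f(k+1) = (k + 1)·f(k) + (1).
d = 0 from the (1,1,0) case.
Generic f = c0 gives residual -1; -1 = 0 cannot hold, so t_k is not Gosper-summable.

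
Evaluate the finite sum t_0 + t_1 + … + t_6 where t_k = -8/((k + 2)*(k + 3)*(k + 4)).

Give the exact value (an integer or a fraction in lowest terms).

Σ = -28/45

Step 1: r(k) = (k + 2)/(k + 5).
So A=k + 2 and B=k + 5, with C=1.
f must satisfy (k + 2)·f(k+1) − (k + 4)·f(k) = 1.
From deg A=1, deg B=1, deg C=0: d=2.
Solve for f: f(k) = k*(k + 5)/12 (degree 2 ≤ 2).
Then R = B(k−1)f/C = k*(k + 4)*(k + 5)/12, so s_k = R(k)·t_k = 2*k*(-k - 5)/(3*(k + 2)*(k + 3)).
s_(k+1) − s_k = -8/(k**3 + 9*k**2 + 26*k + 24) = t_k.
Telescoping: Σ = s_(7) − s_(0) = -28/45 − (0) = -28/45.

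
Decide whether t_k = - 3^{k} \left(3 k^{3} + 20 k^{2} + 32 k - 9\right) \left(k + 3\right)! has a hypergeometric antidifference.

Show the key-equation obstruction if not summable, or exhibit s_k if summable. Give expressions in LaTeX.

Ratio r(k) = 3*(3*k**4 + 41*k**3 + 197*k**2 + 370*k + 184)/(3*k**3 + 20*k**2 + 32*k - 9).
A = 3*k + 12, B = 1, C = k**3 + 20*k**2/3 + 32*k/3 - 3.
Solve (3*k + 12)·f(k+1) − (1)·f(k) = k**3 + 20*k**2/3 + 32*k/3 - 3.
deg f ≤ 2 (via 1,0,3).
Coefficient equations give f(k) = (k**2 + k - 3)/3.
Get s_k = R·t_k = -3**k*(k**2 + k - 3)*factorial(k + 3) with R(k) = B(k−1)f(k)/C(k) = (k**2 + k - 3)/(3*k**3 + 20*k**2 + 32*k - 9).
s_(k+1) − s_k = -3**k*(3*k**3 + 20*k**2 + 32*k - 9)*factorial(k + 3) = t_k.

Yes. s_k = - 3^{k} \left(k^{2} + k - 3\right) \left(k + 3\right)!.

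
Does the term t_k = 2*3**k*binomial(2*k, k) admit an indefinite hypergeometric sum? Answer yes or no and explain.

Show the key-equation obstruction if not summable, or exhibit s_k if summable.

Ratio r(k) = 6*(2*k + 1)/(k + 1).
So A=12*k + 6 and B=k + 1, with C=1.
Solve (12*k + 6)·f(k+1) − (k)·f(k) = 1.
Bound: deg f ≤ -1.
d = -1 < 0 ⇒ no nonzero polynomial f; not summable.

No — negative degree bound, so no certificate f.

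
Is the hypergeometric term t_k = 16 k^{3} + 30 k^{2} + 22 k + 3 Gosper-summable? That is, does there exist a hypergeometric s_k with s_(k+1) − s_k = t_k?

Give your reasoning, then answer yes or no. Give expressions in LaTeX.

Yes. s_k = k \left(4 k^{3} + 2 k^{2} - 3\right).

Step 1: r(k) = (16*k**3 + 78*k**2 + 130*k + 71)/(16*k**3 + 30*k**2 + 22*k + 3).
Normal form (A,B,C) = (1, 1, k**3 + 15*k**2/8 + 11*k/8 + 3/16).
f must satisfy (1)·f(k+1) − (1)·f(k) = k**3 + 15*k**2/8 + 11*k/8 + 3/16.
Bound: deg f ≤ 4.
Coefficient equations give f(k) = k*(4*k**3 + 2*k**2 - 3)/16.
Get s_k = R·t_k = k*(4*k**3 + 2*k**2 - 3) with R(k) = B(k−1)f(k)/C(k) = k*(4*k**3 + 2*k**2 - 3)/(16*k**3 + 30*k**2 + 22*k + 3).
Check: Δs_k = 16*k**3 + 30*k**2 + 22*k + 3. ✓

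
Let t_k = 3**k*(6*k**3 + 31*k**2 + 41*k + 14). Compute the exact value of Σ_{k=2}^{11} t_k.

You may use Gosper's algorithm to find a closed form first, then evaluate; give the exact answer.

The ratio is 3*(6*k**3 + 49*k**2 + 121*k + 92)/(6*k**3 + 31*k**2 + 41*k + 14).
Gosper form: A/B · C(k+1)/C(k) with A=3, B=1, C=k**3 + 31*k**2/6 + 41*k/6 + 7/3.
Solve (3)·f(k+1) − (1)·f(k) = k**3 + 31*k**2/6 + 41*k/6 + 7/3.
Bound: deg f ≤ 3.
Coefficient equations give f(k) = (3*k**3 + 2*k**2 + k - 2)/6.
So s_k = (B(k−1)f/C)·t_k = ((3*k**3 + 2*k**2 + k - 2)/(6*k**3 + 31*k**2 + 41*k + 14))·t_k = 3**k*(3*k**3 + 2*k**2 + k - 2).
s_(k+1) − s_k = 3**k*(6*k**3 + 31*k**2 + 41*k + 14) = t_k.
Σ_(k=2)^(11) t_k = s_(12) − s_(2) = 2913359562 − (288) = 2913359274.

Σ = 2913359274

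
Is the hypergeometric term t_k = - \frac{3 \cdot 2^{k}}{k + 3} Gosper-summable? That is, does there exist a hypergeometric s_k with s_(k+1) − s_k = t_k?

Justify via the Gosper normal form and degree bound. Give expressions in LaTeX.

No — key equation has no polynomial f.

r(k) = 2*(k + 3)/(k + 4) after simplifying.
Factor: A=2*k + 6; B=k + 4; C=1.
f must satisfy (2*k + 6)·f(k+1) − (k + 3)·f(k) = 1.
Bound: deg f ≤ -1.
deg f ≤ -1 is impossible — no certificate.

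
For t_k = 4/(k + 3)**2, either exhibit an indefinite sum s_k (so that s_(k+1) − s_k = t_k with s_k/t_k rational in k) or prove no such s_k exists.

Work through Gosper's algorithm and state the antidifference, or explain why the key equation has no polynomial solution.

Compute t_(k+1)/t_k: get (k + 3)**2/(k + 4)**2.
Gosper form: A/B · C(k+1)/C(k) with A=k**2 + 6*k + 9, B=k**2 + 8*k + 16, C=1.
Key eq: (k**2 + 6*k + 9)·f(k+1) = (k**2 + 6*k + 9)·f(k) + (1).
From deg A=2, deg B=2, deg C=0: d=0.
Write f(k) = c0. Then LHS − RHS = -1, requiring -1 = 0: contradictory. No certificate.

none — t_k is not Gosper-summable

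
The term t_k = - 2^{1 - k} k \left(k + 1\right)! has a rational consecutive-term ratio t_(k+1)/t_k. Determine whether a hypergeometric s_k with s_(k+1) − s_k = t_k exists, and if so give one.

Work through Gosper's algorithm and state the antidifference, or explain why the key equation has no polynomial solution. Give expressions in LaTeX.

t_(k+1)/t_k = (k + 1)*(k + 2)/(2*k).
So A=k/2 + 1 and B=1, with C=k.
f must satisfy (k/2 + 1)·f(k+1) − (1)·f(k) = k.
From deg A=1, deg B=0, deg C=1: d=0.
A polynomial solution: f(k) = 2.
So s_k = (B(k−1)f/C)·t_k = (2/k)·t_k = -2**(2 - k)*factorial(k + 1).
Δs = -2**(1 - k)*k*factorial(k + 1), as required.

s_k = - 2^{2 - k} \left(k + 1\right)!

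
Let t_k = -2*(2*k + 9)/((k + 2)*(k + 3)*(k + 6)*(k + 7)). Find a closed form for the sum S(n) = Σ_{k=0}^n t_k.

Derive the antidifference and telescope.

S(n) = (-n**2 - 10*n - 9)/(6*(n**2 + 10*n + 21))

Step 1: r(k) = (k + 2)*(k + 6)*(2*k + 11)/((k + 4)*(k + 8)*(2*k + 9)).
A = k + 2, B = k + 8, C = k**3 + 27*k**2/2 + 121*k/2 + 90.
f must satisfy (k + 2)·f(k+1) − (k + 7)·f(k) = k**3 + 27*k**2/2 + 121*k/2 + 90.
deg f ≤ 5 (via 1,1,3).
Solving with deg f ≤ 5: f(k) = k*(k + 3)*(k + 4)*(k + 5)*(k + 8)/24.
Get s_k = R·t_k = k*(-k - 8)/(6*(k**2 + 8*k + 12)) with R(k) = B(k−1)f(k)/C(k) = k*(k + 3)*(k + 7)*(k + 8)/(12*(2*k + 9)).
Verify: 2*(-2*k - 9)/(k**4 + 18*k**3 + 113*k**2 + 288*k + 252) matches t_k.
Evaluate: s_(n+1) = (-n**2 - 10*n - 9)/(6*(n**2 + 10*n + 21)); subtract s_(0) = 0 ⇒ S(n) = (-n**2 - 10*n - 9)/(6*(n**2 + 10*n + 21)).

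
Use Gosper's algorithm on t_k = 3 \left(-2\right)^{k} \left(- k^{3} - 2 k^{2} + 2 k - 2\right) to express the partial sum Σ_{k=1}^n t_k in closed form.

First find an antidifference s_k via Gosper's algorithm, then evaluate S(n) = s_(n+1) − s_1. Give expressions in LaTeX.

Ratio r(k) = 2*(2*k - (k + 1)**3 - 2*(k + 1)**2)/(k**3 + 2*k**2 - 2*k + 2).
A = -2, B = 1, C = k**3 + 2*k**2 - 2*k + 2.
Set up (-2)·f(k+1) − (1)·f(k) − (k**3 + 2*k**2 - 2*k + 2) = 0.
d = 3 from the (0,0,3) case.
Solve for f: f(k) = -(k**3 - 4*k + 4)/3 (degree 3 ≤ 3).
R(k) = B(k−1)·f(k)/C(k) = -(k**3 - 4*k + 4)/(3*(k**3 + 2*k**2 - 2*k + 2)); s_k = R·t_k = (-2)**k*(k**3 - 4*k + 4).
s_(k+1) − s_k = (-2)**k*(-k**3 + 12*k - 2*(k + 1)**3 - 4) = t_k.
s_(n+1) = (-2)**(n + 1)*(n**3 + 3*n**2 - n + 1) and s_(1) = -2, so S(n) = -2*(-2)**n*n**3 - 6*(-2)**n*n**2 + 2*(-2)**n*n - 2*(-2)**n + 2.

S(n) = - 2 \left(-2\right)^{n} n^{3} - 6 \left(-2\right)^{n} n^{2} + 2 \left(-2\right)^{n} n - 2 \left(-2\right)^{n} + 2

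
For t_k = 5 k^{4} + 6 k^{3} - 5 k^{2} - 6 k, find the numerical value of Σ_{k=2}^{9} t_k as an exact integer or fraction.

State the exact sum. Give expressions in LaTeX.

Step 1: r(k) = (5*k**2 + 21*k + 22)/(5*k**2 + k - 6).
Factor: A=1; B=1; C=k**4 + 6*k**3/5 - k**2 - 6*k/5.
f must satisfy (1)·f(k+1) − (1)·f(k) = k**4 + 6*k**3/5 - k**2 - 6*k/5.
deg f ≤ 5 (via 0,0,4).
Coefficient equations give f(k) = k*(k - 2)*(k - 1)*(k + 1)**2/5.
R(k) = B(k−1)·f(k)/C(k) = (k - 2)*(k + 1)/(5*k + 6); s_k = R·t_k = k*(k**4 - k**3 - 3*k**2 + k + 2).
Verify: k*(5*k**3 + 6*k**2 - 5*k - 6) matches t_k.
Evaluate s at k=10 and k=2: 87120 and 0; difference 87120.

Σ = 87120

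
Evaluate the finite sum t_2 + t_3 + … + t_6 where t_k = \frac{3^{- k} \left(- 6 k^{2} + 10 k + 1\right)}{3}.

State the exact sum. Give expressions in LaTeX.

Σ = -1811/2187

r(k) = (6*k**2 + 2*k - 5)/(3*(6*k**2 - 10*k - 1)) after simplifying.
Gosper form: A/B · C(k+1)/C(k) with A=1/3, B=1, C=k**2 - 5*k/3 - 1/6.
Solve (1/3)·f(k+1) − (1)·f(k) = k**2 - 5*k/3 - 1/6.
From deg A=0, deg B=0, deg C=2: d=2.
Coefficient equations give f(k) = -k*(3*k - 2)/2.
Then R = B(k−1)f/C = -3*k*(3*k - 2)/(6*k**2 - 10*k - 1), so s_k = R(k)·t_k = k*(3*k - 2)/3**k.
Δs = (-6*k**2 + 10*k + 1)/(3*3**k), as required.
Σ_(k=2)^(6) t_k = s_(7) − s_(2) = 133/2187 − (8/9) = -1811/2187.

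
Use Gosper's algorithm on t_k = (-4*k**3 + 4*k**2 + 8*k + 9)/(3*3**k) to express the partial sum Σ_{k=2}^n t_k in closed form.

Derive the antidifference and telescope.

S(n) = 3**(-n - 2)*(-17*3**n + 6*n**3 + 21*n**2 + 24*n)

The ratio is (4*k**3 + 8*k**2 - 4*k - 17)/(3*(4*k**3 - 4*k**2 - 8*k - 9)).
Factor: A=1/3; B=1; C=k**3 - k**2 - 2*k - 9/4.
Need (1/3)·f(k+1) − (1)·f(k) = k**3 - k**2 - 2*k - 9/4.
Bound: deg f ≤ 3.
Coefficient equations give f(k) = -3*(k - 1)*(2*k**2 + 3*k + 3)/4.
Get s_k = R·t_k = (2*k**3 + k**2 - 3)/3**k with R(k) = B(k−1)f(k)/C(k) = -3*(k - 1)*(2*k**2 + 3*k + 3)/(4*k**3 - 4*k**2 - 8*k - 9).
Δs = (-4*k**3 + 4*k**2 + 8*k + 9)/(3*3**k), as required.
Σ_(k=2)^n t_k = s_(n+1) − s_(2) = (3**(-n - 1)*n*(2*n**2 + 7*n + 8)) − (17/9), i.e. 3**(-n - 2)*(-17*3**n + 6*n**3 + 21*n**2 + 24*n).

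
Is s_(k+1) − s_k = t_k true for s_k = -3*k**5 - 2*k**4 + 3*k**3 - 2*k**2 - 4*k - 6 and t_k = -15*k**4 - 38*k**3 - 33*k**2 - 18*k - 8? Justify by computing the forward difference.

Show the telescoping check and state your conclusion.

s_(k+1) = -3*k**5 - 17*k**4 - 35*k**3 - 35*k**2 - 22*k - 14
s_(k+1) − s_k = -15*k**4 - 38*k**3 - 33*k**2 - 18*k - 8
(s_(k+1) − s_k) − t_k = 0

Valid — Δs_k = t_k.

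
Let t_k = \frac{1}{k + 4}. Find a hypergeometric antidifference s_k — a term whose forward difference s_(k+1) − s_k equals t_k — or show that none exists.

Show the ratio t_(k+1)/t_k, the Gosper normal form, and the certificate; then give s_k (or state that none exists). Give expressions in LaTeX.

Ratio r(k) = (k + 4)/(k + 5).
Factor: A=k + 4; B=k + 5; C=1.
Key eq: (k + 4)·f(k+1) = (k + 4)·f(k) + (1).
From deg A=1, deg B=1, deg C=0: d=0.
Put f(k) = c0: A·f(k+1) − B(k−1)·f(k) − C = -1; need -1 = 0 — inconsistent ⇒ no f, not summable.

not Gosper-summable; s_k does not exist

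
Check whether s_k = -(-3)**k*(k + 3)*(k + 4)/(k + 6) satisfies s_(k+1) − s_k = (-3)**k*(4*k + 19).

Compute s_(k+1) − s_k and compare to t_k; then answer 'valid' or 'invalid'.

s_(k+1) = 3*(-3)**k*(k + 4)*(k + 5)/(k + 7)
s_(k+1) − s_k = (-3)**k*(4*k**3 + 59*k**2 + 283*k + 444)/(k**2 + 13*k + 42)
(s_(k+1) − s_k) − t_k = (-3)**(k + 1)*(4*k**2 + 44*k + 118)/(k**2 + 13*k + 42)

Invalid: residual (-3)**(k + 1)*(4*k**2 + 44*k + 118)/(k**2 + 13*k + 42) ≠ 0.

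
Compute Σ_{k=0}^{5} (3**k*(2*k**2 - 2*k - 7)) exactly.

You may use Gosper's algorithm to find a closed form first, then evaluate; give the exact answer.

Step 1: r(k) = 3*(2*k**2 + 2*k - 7)/(2*k**2 - 2*k - 7).
Gosper form: A/B · C(k+1)/C(k) with A=3, B=1, C=k**2 - k - 7/2.
f must satisfy (3)·f(k+1) − (1)·f(k) = k**2 - k - 7/2.
deg f ≤ 2 (via 0,0,2).
A polynomial solution: f(k) = (k**2 - 4*k + 1)/2.
R(k) = B(k−1)·f(k)/C(k) = (k**2 - 4*k + 1)/(2*k**2 - 2*k - 7); s_k = R·t_k = 3**k*(k**2 - 4*k + 1).
s_(k+1) − s_k = 3**k*(2*k**2 - 2*k - 7) = t_k.
Evaluate s at k=6 and k=0: 9477 and 1; difference 9476.

Σ = 9476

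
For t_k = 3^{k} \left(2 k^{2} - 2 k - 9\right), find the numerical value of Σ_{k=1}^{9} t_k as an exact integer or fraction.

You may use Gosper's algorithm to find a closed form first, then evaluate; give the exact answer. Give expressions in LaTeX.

Compute t_(k+1)/t_k: get 3*(2*k**2 + 2*k - 9)/(2*k**2 - 2*k - 9).
A = 3, B = 1, C = k**2 - k - 9/2.
f must satisfy (3)·f(k+1) − (1)·f(k) = k**2 - k - 9/2.
d = 2 from the (0,0,2) case.
Solve for f: f(k) = k*(k - 4)/2 (degree 2 ≤ 2).
Certificate R = B(k−1)f/C = k*(k - 4)/(2*k**2 - 2*k - 9) gives s_k = 3**k*k*(k - 4).
Check: Δs_k = 3**k*(2*k**2 - 2*k - 9). ✓
Telescoping: Σ = s_(10) − s_(1) = 3542940 − (-9) = 3542949.

Σ = 3542949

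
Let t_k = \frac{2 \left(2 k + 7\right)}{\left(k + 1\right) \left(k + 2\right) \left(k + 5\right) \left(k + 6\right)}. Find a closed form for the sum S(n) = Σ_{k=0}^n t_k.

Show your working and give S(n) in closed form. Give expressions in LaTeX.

The ratio is (k + 1)*(k + 5)*(2*k + 9)/((k + 3)*(k + 7)*(2*k + 7)).
Factor: A=k + 1; B=k + 7; C=k**3 + 21*k**2/2 + 73*k/2 + 42.
f must satisfy (k + 1)·f(k+1) − (k + 6)·f(k) = k**3 + 21*k**2/2 + 73*k/2 + 42.
Bound: deg f ≤ 5.
Solving with deg f ≤ 5: f(k) = k*(k + 2)*(k + 3)*(k + 4)*(k + 6)/10.
Then R = B(k−1)f/C = k*(k + 2)*(k + 6)**2/(5*(2*k + 7)), so s_k = R(k)·t_k = 2*k*(k + 6)/(5*(k**2 + 6*k + 5)).
s_(k+1) − s_k = 2*(2*k + 7)/(k**4 + 14*k**3 + 65*k**2 + 112*k + 60) = t_k.
Telescope: S(n) = s_(n+1) − s_(0) = 2*(n**2 + 8*n + 7)/(5*(n**2 + 8*n + 12)) − (0) = 2*(n**2 + 8*n + 7)/(5*(n**2 + 8*n + 12)).

S(n) = \frac{2 \left(n^{2} + 8 n + 7\right)}{5 \left(n^{2} + 8 n + 12\right)}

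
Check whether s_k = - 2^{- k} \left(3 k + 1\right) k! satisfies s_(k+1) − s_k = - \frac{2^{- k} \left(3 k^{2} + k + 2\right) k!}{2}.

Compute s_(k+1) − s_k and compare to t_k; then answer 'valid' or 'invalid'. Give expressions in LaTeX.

s_(k+1) = -(3*k + 4)*factorial(k + 1)/(2*2**k)
s_(k+1) − s_k = -(3*k**2 + k + 2)*factorial(k)/(2*2**k)
(s_(k+1) − s_k) − t_k = 0

Valid — Δs_k = t_k.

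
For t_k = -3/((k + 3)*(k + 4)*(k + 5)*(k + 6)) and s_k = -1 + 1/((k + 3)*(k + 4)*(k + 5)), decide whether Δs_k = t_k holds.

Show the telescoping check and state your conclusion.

valid (s_(k+1) − s_k reduces to t_k)

s_(k+1) = -1 + 1/((k + 4)*(k + 5)*(k + 6))
s_(k+1) − s_k = -3/((k + 3)*(k + 4)*(k + 5)*(k + 6))
(s_(k+1) − s_k) − t_k = 0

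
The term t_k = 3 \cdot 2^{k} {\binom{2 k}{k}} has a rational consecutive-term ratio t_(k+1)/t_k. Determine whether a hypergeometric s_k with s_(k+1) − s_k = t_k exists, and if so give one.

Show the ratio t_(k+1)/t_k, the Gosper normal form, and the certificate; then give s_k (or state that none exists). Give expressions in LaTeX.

Step 1: r(k) = 4*(2*k + 1)/(k + 1).
So A=8*k + 4 and B=k + 1, with C=1.
Set up (8*k + 4)·f(k+1) − (k)·f(k) − (1) = 0.
From deg A=1, deg B=1, deg C=0: d=-1.
Negative degree bound (-1): no f exists, t_k not Gosper-summable.

not Gosper-summable; s_k does not exist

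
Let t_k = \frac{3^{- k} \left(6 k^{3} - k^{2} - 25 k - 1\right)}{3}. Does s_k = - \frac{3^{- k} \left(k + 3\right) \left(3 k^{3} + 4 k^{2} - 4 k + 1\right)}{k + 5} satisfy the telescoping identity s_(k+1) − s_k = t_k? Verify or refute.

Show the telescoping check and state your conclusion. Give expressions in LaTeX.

s_(k+1) = (k + 4)*(4*k - 3*(k + 1)**3 - 4*(k + 1)**2 + 3)/(3*3**k*(k + 6))
s_(k+1) − s_k = (6*k**5 + 53*k**4 + 68*k**3 - 270*k**2 - 485*k - 26)/(3*3**k*(k**2 + 11*k + 30))
(s_(k+1) − s_k) − t_k = 4*(-3*k**4 - 19*k**3 + 9*k**2 + 69*k + 1)/(3*3**k*(k**2 + 11*k + 30))

Invalid: residual \frac{4 \cdot 3^{- k} \left(- 3 k^{4} - 19 k^{3} + 9 k^{2} + 69 k + 1\right)}{3 \left(k^{2} + 11 k + 30\right)} ≠ 0.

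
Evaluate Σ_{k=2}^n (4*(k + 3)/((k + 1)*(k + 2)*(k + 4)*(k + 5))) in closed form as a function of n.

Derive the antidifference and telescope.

S(n) = (n**2 + 7*n - 8)/(9*(n**2 + 7*n + 10))

Compute t_(k+1)/t_k: get (k + 1)*(k + 4)**2/((k + 3)**2*(k + 6)).
So A=k + 1 and B=k + 6, with C=k**2 + 6*k + 9.
Key eq: (k + 1)·f(k+1) = (k + 5)·f(k) + (k**2 + 6*k + 9).
deg f ≤ 4 (via 1,1,2).
Coefficient equations give f(k) = k*(k + 2)*(k + 3)*(k + 5)/8.
Get s_k = R·t_k = k*(k + 5)/(2*(k**2 + 5*k + 4)) with R(k) = B(k−1)f(k)/C(k) = k*(k + 2)*(k + 5)**2/(8*(k + 3)).
Δs = 4*(k + 3)/(k**4 + 12*k**3 + 49*k**2 + 78*k + 40), as required.
Σ_(k=2)^n t_k = s_(n+1) − s_(2) = ((n**2 + 7*n + 6)/(2*(n**2 + 7*n + 10))) − (7/18), i.e. (n**2 + 7*n - 8)/(9*(n**2 + 7*n + 10)).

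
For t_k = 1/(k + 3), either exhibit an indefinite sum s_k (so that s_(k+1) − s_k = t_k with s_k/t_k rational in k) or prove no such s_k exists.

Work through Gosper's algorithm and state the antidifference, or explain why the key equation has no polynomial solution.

The ratio is (k + 3)/(k + 4).
Normal form (A,B,C) = (k + 3, k + 4, 1).
Set up (k + 3)·f(k+1) − (k + 3)·f(k) − (1) = 0.
Bound: deg f ≤ 0.
Put f(k) = c0: A·f(k+1) − B(k−1)·f(k) − C = -1; need -1 = 0 — inconsistent ⇒ no f, not summable.

not Gosper-summable; s_k does not exist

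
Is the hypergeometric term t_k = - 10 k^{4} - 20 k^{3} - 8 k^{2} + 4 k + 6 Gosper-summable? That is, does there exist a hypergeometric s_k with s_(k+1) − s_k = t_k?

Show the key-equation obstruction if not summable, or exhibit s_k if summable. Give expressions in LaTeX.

Step 1: r(k) = (5*k**4 + 30*k**3 + 64*k**2 + 56*k + 14)/(5*k**4 + 10*k**3 + 4*k**2 - 2*k - 3).
Gosper form: A/B · C(k+1)/C(k) with A=1, B=1, C=k**4 + 2*k**3 + 4*k**2/5 - 2*k/5 - 3/5.
Need (1)·f(k+1) − (1)·f(k) = k**4 + 2*k**3 + 4*k**2/5 - 2*k/5 - 3/5.
deg f ≤ 5 (via 0,0,4).
Coefficient equations give f(k) = k*(2*k**4 - 4*k**2 - k - 3)/10.
Then R = B(k−1)f/C = k*(2*k**4 - 4*k**2 - k - 3)/(2*(5*k**4 + 10*k**3 + 4*k**2 - 2*k - 3)), so s_k = R(k)·t_k = k*(-2*k**4 + 4*k**2 + k + 3).
Δs = -10*k**4 - 20*k**3 - 8*k**2 + 4*k + 6, as required.

Yes. s_k = k \left(- 2 k^{4} + 4 k^{2} + k + 3\right).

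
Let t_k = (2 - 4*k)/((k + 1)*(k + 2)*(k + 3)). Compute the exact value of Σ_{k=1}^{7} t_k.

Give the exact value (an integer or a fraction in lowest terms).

r(k) = (k + 1)*(2*k + 1)/((k + 4)*(2*k - 1)) after simplifying.
Take A(k)=k + 1, B(k)=k + 4, C(k)=k - 1/2.
f must satisfy (k + 1)·f(k+1) − (k + 3)·f(k) = k - 1/2.
d = 2 from the (1,1,1) case.
Solving with deg f ≤ 2: f(k) = k*(k - 5)/8.
Then R = B(k−1)f/C = k*(k - 5)*(k + 3)/(4*(2*k - 1)), so s_k = R(k)·t_k = -k*(k - 5)/(2*(k + 1)*(k + 2)).
Check: Δs_k = 2*(1 - 2*k)/(k**3 + 6*k**2 + 11*k + 6). ✓
Σ_(k=1)^(7) t_k = s_(8) − s_(1) = -2/15 − (1/3) = -7/15.

Σ = -7/15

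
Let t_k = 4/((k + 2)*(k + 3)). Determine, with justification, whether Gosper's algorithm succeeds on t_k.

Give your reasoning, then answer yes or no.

r(k) = (k + 2)/(k + 4) after simplifying.
Gosper form: A/B · C(k+1)/C(k) with A=k + 2, B=k + 4, C=1.
Need (k + 2)·f(k+1) − (k + 3)·f(k) = 1.
Degrees (1,1,0) ⇒ d ≤ 1.
Coefficient equations give f(k) = k/2.
R(k) = B(k−1)·f(k)/C(k) = k*(k + 3)/2; s_k = R·t_k = 2*k/(k + 2).
Check: Δs_k = 4/(k**2 + 5*k + 6). ✓

Yes. s_k = 2*k/(k + 2).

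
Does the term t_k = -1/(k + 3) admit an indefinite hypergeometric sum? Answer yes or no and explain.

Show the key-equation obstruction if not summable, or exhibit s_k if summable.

The ratio is (k + 3)/(k + 4).
Take A(k)=k + 3, B(k)=k + 4, C(k)=1.
Solve (k + 3)·f(k+1) − (k + 3)·f(k) = 1.
Bound: deg f ≤ 0.
f = c0 ⇒ A·f(k+1) − B(k−1)·f(k) − C = -1. The system {-1 = 0} is inconsistent; no antidifference.

No — key equation has no polynomial f.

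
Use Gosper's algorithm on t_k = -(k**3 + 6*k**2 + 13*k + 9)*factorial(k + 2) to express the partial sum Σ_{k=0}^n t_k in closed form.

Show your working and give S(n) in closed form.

S(n) = -(n + 1)*(n + 3)*factorial(n + 3)

Compute t_(k+1)/t_k: get (k**4 + 12*k**3 + 55*k**2 + 113*k + 87)/(k**3 + 6*k**2 + 13*k + 9).
Normal form (A,B,C) = (k + 3, 1, k**3 + 6*k**2 + 13*k + 9).
Need (k + 3)·f(k+1) − (1)·f(k) = k**3 + 6*k**2 + 13*k + 9.
d = 2 from the (1,0,3) case.
Match coefficients ⇒ f(k) = k*(k + 2).
Certificate R = B(k−1)f/C = k*(k + 2)/(k**3 + 6*k**2 + 13*k + 9) gives s_k = -k*(k + 2)*factorial(k + 2).
Δs = -(k**3 + 6*k**2 + 13*k + 9)*factorial(k + 2), as required.
Evaluate: s_(n+1) = -(n + 1)*(n + 3)*factorial(n + 3); subtract s_(0) = 0 ⇒ S(n) = -(n + 1)*(n + 3)*factorial(n + 3).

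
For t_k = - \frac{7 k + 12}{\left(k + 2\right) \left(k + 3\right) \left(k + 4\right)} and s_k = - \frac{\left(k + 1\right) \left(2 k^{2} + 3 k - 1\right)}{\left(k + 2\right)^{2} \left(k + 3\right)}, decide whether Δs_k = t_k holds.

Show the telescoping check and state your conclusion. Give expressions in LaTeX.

s_(k+1) = -(k + 2)*(3*k + 2*(k + 1)**2 + 2)/((k + 3)**2*(k + 4))
s_(k+1) − s_k = (-9*k**3 - 51*k**2 - 87*k - 44)/(k**5 + 14*k**4 + 77*k**3 + 208*k**2 + 276*k + 144)
(s_(k+1) − s_k) − t_k = (-2*k**3 - 4*k**2 + 15*k + 28)/(k**5 + 14*k**4 + 77*k**3 + 208*k**2 + 276*k + 144)

Invalid: residual \frac{- 2 k^{3} - 4 k^{2} + 15 k + 28}{k^{5} + 14 k^{4} + 77 k^{3} + 208 k^{2} + 276 k + 144} ≠ 0.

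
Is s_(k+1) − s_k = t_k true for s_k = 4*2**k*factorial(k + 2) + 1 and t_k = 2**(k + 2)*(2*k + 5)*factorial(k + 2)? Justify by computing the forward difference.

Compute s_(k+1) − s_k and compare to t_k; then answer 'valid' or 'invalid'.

s_(k+1) = 4*2**(k + 1)*factorial(k + 3) + 1
s_(k+1) − s_k = 2**(k + 2)*(2*k + 5)*factorial(k + 2)
(s_(k+1) − s_k) − t_k = 0

valid; difference matches t_k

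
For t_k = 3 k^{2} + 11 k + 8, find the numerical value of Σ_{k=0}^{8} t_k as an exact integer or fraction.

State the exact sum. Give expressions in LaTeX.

r(k) = (3*k**2 + 17*k + 22)/(3*k**2 + 11*k + 8) after simplifying.
Factor: A=1; B=1; C=k**2 + 11*k/3 + 8/3.
Solve (1)·f(k+1) − (1)·f(k) = k**2 + 11*k/3 + 8/3.
From deg A=0, deg B=0, deg C=2: d=3.
Solving with deg f ≤ 3: f(k) = k*(k + 1)*(k + 3)/3.
R(k) = B(k−1)·f(k)/C(k) = k*(k + 3)/(3*k + 8); s_k = R·t_k = k*(k**2 + 4*k + 3).
Δs = 3*k**2 + 11*k + 8, as required.
Telescoping: Σ = s_(9) − s_(0) = 1080 − (0) = 1080.

Σ = 1080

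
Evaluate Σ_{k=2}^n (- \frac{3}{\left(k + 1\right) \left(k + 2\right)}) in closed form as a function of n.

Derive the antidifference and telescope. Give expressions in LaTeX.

S(n) = \frac{1 - n}{n + 2}

Step 1: r(k) = (k + 1)/(k + 3).
A = k + 1, B = k + 3, C = 1.
Key eq: (k + 1)·f(k+1) = (k + 2)·f(k) + (1).
d = 1 from the (1,1,0) case.
A polynomial solution: f(k) = k.
Certificate R = B(k−1)f/C = k*(k + 2) gives s_k = -3*k/(k + 1).
Verify: -3/(k**2 + 3*k + 2) matches t_k.
Σ_(k=2)^n t_k = s_(n+1) − s_(2) = (3*(-n - 1)/(n + 2)) − (-2), i.e. (1 - n)/(n + 2).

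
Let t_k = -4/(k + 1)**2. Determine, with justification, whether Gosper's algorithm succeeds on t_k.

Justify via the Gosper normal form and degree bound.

No. Not Gosper-summable.

r(k) = (k + 1)**2/(k + 2)**2 after simplifying.
Take A(k)=k**2 + 2*k + 1, B(k)=k**2 + 4*k + 4, C(k)=1.
Key eq: (k**2 + 2*k + 1)·f(k+1) = (k**2 + 2*k + 1)·f(k) + (1).
Bound: deg f ≤ 0.
Put f(k) = c0: A·f(k+1) − B(k−1)·f(k) − C = -1; need -1 = 0 — inconsistent ⇒ no f, not summable.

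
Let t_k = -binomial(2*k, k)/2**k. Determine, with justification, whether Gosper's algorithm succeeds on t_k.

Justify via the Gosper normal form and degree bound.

No; the degree bound rules out any f.

The ratio is (2*k + 1)/(k + 1).
Gosper form: A/B · C(k+1)/C(k) with A=2*k + 1, B=k + 1, C=1.
Need (2*k + 1)·f(k+1) − (k)·f(k) = 1.
d = -1 from the (1,1,0) case.
d = -1 < 0 ⇒ no nonzero polynomial f; not summable.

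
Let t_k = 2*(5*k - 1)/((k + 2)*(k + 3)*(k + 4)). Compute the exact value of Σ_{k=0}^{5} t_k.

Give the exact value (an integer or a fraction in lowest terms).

Σ = 13/24

Compute t_(k+1)/t_k: get (k + 2)*(5*k + 4)/((k + 5)*(5*k - 1)).
A = k + 2, B = k + 5, C = k - 1/5.
Key eq: (k + 2)·f(k+1) = (k + 4)·f(k) + (k - 1/5).
From deg A=1, deg B=1, deg C=1: d=2.
Solving with deg f ≤ 2: f(k) = k*(3*k - 5)/20.
R(k) = B(k−1)·f(k)/C(k) = k*(k + 4)*(3*k - 5)/(4*(5*k - 1)); s_k = R·t_k = k*(3*k - 5)/(2*(k + 2)*(k + 3)).
s_(k+1) − s_k = 2*(5*k - 1)/(k**3 + 9*k**2 + 26*k + 24) = t_k.
Sum = s_(6) − s_(0); s_(6) = 13/24, s_(0) = 0 ⇒ 13/24.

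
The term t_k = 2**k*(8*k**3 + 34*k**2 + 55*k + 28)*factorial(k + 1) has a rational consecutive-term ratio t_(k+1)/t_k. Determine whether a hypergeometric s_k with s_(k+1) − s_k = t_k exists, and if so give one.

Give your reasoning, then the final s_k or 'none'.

Step 1: r(k) = 2*(8*k**4 + 74*k**3 + 263*k**2 + 419*k + 250)/(8*k**3 + 34*k**2 + 55*k + 28).
So A=2*k + 4 and B=1, with C=k**3 + 17*k**2/4 + 55*k/8 + 7/2.
f must satisfy (2*k + 4)·f(k+1) − (1)·f(k) = k**3 + 17*k**2/4 + 55*k/8 + 7/2.
Degrees (1,0,3) ⇒ d ≤ 2.
Solving with deg f ≤ 2: f(k) = k*(4*k + 3)/8.
R(k) = B(k−1)·f(k)/C(k) = k*(4*k + 3)/(8*k**3 + 34*k**2 + 55*k + 28); s_k = R·t_k = 2**k*k*(4*k + 3)*factorial(k + 1).
Check: Δs_k = 2**k*(8*k**3 + 34*k**2 + 55*k + 28)*factorial(k + 1). ✓

s_k = 2**k*k*(4*k + 3)*factorial(k + 1)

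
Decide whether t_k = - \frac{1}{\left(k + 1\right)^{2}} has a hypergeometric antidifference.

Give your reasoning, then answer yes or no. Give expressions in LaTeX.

No — key equation has no polynomial f.

Compute t_(k+1)/t_k: get (k + 1)**2/(k + 2)**2.
Factor: A=k**2 + 2*k + 1; B=k**2 + 4*k + 4; C=1.
Key eq: (k**2 + 2*k + 1)·f(k+1) = (k**2 + 2*k + 1)·f(k) + (1).
d = 0 from the (2,2,0) case.
Write f(k) = c0. Then LHS − RHS = -1, requiring -1 = 0: contradictory. No certificate.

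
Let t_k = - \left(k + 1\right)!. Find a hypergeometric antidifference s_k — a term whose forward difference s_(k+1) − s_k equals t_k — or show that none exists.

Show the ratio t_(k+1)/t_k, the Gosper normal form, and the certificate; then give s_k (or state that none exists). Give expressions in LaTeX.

The ratio is k + 2.
So A=k + 2 and B=1, with C=1.
Key eq: (k + 2)·f(k+1) = (1)·f(k) + (1).
deg f ≤ -1 (via 1,0,0).
Bound -1 < 0, so the key equation has no polynomial solution.

none — t_k is not Gosper-summable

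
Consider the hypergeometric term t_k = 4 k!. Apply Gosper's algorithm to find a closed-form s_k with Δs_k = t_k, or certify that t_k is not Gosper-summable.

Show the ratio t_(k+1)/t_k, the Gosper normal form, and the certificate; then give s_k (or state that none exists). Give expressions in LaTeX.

none (Gosper's algorithm certifies no s_k)

Compute t_(k+1)/t_k: get k + 1.
A = k + 1, B = 1, C = 1.
f must satisfy (k + 1)·f(k+1) − (1)·f(k) = 1.
Degrees (1,0,0) ⇒ d ≤ -1.
Bound -1 < 0, so the key equation has no polynomial solution.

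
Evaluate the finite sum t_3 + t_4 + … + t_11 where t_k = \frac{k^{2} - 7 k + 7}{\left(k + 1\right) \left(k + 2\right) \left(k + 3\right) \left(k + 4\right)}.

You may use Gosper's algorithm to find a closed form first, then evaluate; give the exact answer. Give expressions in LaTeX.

Σ = -11/3640

The ratio is -(k + 1)*(7*k - (k + 1)**2)/((k + 5)*(k**2 - 7*k + 7)).
So A=k + 1 and B=k + 5, with C=k**2 - 7*k + 7.
Set up (k + 1)·f(k+1) − (k + 4)·f(k) − (k**2 - 7*k + 7) = 0.
Bound: deg f ≤ 3.
A polynomial solution: f(k) = k*(k**2 + 3*k + 17)/3.
R(k) = B(k−1)·f(k)/C(k) = k*(k + 4)*(k**2 + 3*k + 17)/(3*(k**2 - 7*k + 7)); s_k = R·t_k = k*(k**2 + 3*k + 17)/(3*(k + 1)*(k + 2)*(k + 3)).
Δs = (k**2 - 7*k + 7)/(k**4 + 10*k**3 + 35*k**2 + 50*k + 24), as required.
Evaluate s at k=12 and k=3: 394/1365 and 7/24; difference -11/3640.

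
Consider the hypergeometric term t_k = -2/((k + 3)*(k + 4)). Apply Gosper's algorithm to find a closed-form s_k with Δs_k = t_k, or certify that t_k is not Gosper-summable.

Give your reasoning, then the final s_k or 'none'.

Step 1: r(k) = (k + 3)/(k + 5).
Normal form (A,B,C) = (k + 3, k + 5, 1).
Set up (k + 3)·f(k+1) − (k + 4)·f(k) − (1) = 0.
Bound: deg f ≤ 1.
Solving with deg f ≤ 1: f(k) = k/3.
So s_k = (B(k−1)f/C)·t_k = (k*(k + 4)/3)·t_k = -2*k/(3*k + 9).
Δs = -2/(k**2 + 7*k + 12), as required.

s_k = -2*k/(3*k + 9)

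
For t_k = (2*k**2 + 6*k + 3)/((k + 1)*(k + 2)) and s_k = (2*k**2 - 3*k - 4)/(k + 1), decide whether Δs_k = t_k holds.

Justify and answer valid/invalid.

Valid: the claim telescopes to t_k.

s_(k+1) = (2*k**2 + k - 5)/(k + 2)
s_(k+1) − s_k = (2*k**2 + 6*k + 3)/(k**2 + 3*k + 2)
(s_(k+1) − s_k) − t_k = 0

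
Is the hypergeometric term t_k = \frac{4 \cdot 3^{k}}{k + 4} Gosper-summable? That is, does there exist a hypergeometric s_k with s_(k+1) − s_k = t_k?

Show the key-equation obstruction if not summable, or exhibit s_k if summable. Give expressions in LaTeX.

r(k) = 3*(k + 4)/(k + 5) after simplifying.
Take A(k)=3*k + 12, B(k)=k + 5, C(k)=1.
Need (3*k + 12)·f(k+1) − (k + 4)·f(k) = 1.
From deg A=1, deg B=1, deg C=0: d=-1.
d = -1 < 0 ⇒ no nonzero polynomial f; not summable.

No — t_k has no hypergeometric antidifference.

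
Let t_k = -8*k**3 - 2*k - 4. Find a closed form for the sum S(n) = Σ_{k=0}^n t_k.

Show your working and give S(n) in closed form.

S(n) = -2*n**4 - 4*n**3 - 3*n**2 - 5*n - 4

Compute t_(k+1)/t_k: get (k + 4*(k + 1)**3 + 3)/(4*k**3 + k + 2).
Normal form (A,B,C) = (1, 1, k**3 + k/4 + 1/2).
Solve (1)·f(k+1) − (1)·f(k) = k**3 + k/4 + 1/2.
Bound: deg f ≤ 4.
Solving with deg f ≤ 4: f(k) = k*(2*k**3 - 4*k**2 + 3*k + 3)/8.
R(k) = B(k−1)·f(k)/C(k) = k*(2*k**3 - 4*k**2 + 3*k + 3)/(2*(4*k**3 + k + 2)); s_k = R·t_k = k*(-2*k**3 + 4*k**2 - 3*k - 3).
Δs = -8*k**3 - 2*k - 4, as required.
Evaluate: s_(n+1) = -2*n**4 - 4*n**3 - 3*n**2 - 5*n - 4; subtract s_(0) = 0 ⇒ S(n) = -2*n**4 - 4*n**3 - 3*n**2 - 5*n - 4.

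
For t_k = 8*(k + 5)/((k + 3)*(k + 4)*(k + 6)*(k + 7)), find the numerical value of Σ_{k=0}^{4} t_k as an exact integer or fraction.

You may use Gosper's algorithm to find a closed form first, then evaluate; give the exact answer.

Σ = 35/198

t_(k+1)/t_k = (k + 3)*(k + 6)**2/((k + 5)**2*(k + 8)).
A = k + 3, B = k + 8, C = k**2 + 10*k + 25.
f must satisfy (k + 3)·f(k+1) − (k + 7)·f(k) = k**2 + 10*k + 25.
Degrees (1,1,2) ⇒ d ≤ 4.
A polynomial solution: f(k) = k*(k + 4)*(k + 5)*(k + 9)/36.
Then R = B(k−1)f/C = k*(k + 4)*(k + 7)*(k + 9)/(36*(k + 5)), so s_k = R(k)·t_k = 2*k*(k + 9)/(9*(k**2 + 9*k + 18)).
Verify: 8*(k + 5)/(k**4 + 20*k**3 + 145*k**2 + 450*k + 504) matches t_k.
Sum = s_(5) − s_(0); s_(5) = 35/198, s_(0) = 0 ⇒ 35/198.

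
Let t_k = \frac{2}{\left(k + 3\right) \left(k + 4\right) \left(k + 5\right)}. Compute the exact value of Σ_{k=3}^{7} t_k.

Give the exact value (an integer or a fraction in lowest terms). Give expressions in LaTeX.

t_(k+1)/t_k = (k + 3)/(k + 6).
Gosper form: A/B · C(k+1)/C(k) with A=k + 3, B=k + 6, C=1.
Need (k + 3)·f(k+1) − (k + 5)·f(k) = 1.
deg f ≤ 2 (via 1,1,0).
A polynomial solution: f(k) = k*(k + 7)/24.
Certificate R = B(k−1)f/C = k*(k + 5)*(k + 7)/24 gives s_k = k*(k + 7)/(12*(k + 3)*(k + 4)).
Δs = 2/(k**3 + 12*k**2 + 47*k + 60), as required.
Σ_(k=3)^(7) t_k = s_(8) − s_(3) = 5/66 − (5/84) = 5/308.

Σ = 5/308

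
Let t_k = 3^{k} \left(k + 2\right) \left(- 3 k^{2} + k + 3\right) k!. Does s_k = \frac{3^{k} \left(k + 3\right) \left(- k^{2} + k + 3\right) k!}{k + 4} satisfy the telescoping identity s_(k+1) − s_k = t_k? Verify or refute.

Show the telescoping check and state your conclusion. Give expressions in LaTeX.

s_(k+1) = -3**(k + 1)*(k + 4)*(k**2 + k - 3)*factorial(k + 1)/(k + 5)
s_(k+1) − s_k = -3**k*(3*k**5 + 29*k**4 + 83*k**3 + 35*k**2 - 129*k - 99)*factorial(k)/((k + 4)*(k + 5))
(s_(k+1) − s_k) − t_k = 3**k*(3*k**4 + 17*k**3 + 14*k**2 - 25*k - 21)*factorial(k)/((k + 4)*(k + 5))

Invalid: residual \frac{3^{k} \left(3 k^{4} + 17 k^{3} + 14 k^{2} - 25 k - 21\right) k!}{\left(k + 4\right) \left(k + 5\right)} ≠ 0.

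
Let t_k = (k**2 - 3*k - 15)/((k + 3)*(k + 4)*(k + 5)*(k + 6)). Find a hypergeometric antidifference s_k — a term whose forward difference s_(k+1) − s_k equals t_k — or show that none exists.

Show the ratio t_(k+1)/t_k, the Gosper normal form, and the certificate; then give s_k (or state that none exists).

Compute t_(k+1)/t_k: get (k + 3)*(3*k - (k + 1)**2 + 18)/((k + 7)*(-k**2 + 3*k + 15)).
A = k + 3, B = k + 7, C = k**2 - 3*k - 15.
Key eq: (k + 3)·f(k+1) = (k + 6)·f(k) + (k**2 - 3*k - 15).
deg f ≤ 3 (via 1,1,2).
Match coefficients ⇒ f(k) = -k*(k**2 + 42*k + 107)/30.
Get s_k = R·t_k = k*(-k**2 - 42*k - 107)/(30*(k + 3)*(k + 4)*(k + 5)) with R(k) = B(k−1)f(k)/C(k) = -k*(k + 6)*(k**2 + 42*k + 107)/(30*(k**2 - 3*k - 15)).
s_(k+1) − s_k = (k**2 - 3*k - 15)/(k**4 + 18*k**3 + 119*k**2 + 342*k + 360) = t_k.

s_k = k*(-k**2 - 42*k - 107)/(30*(k + 3)*(k + 4)*(k + 5))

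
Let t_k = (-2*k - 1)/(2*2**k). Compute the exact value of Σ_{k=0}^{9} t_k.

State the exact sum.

r(k) = (2*k + 3)/(2*(2*k + 1)) after simplifying.
A = 1/2, B = 1, C = k + 1/2.
Solve (1/2)·f(k+1) − (1)·f(k) = k + 1/2.
From deg A=0, deg B=0, deg C=1: d=1.
Match coefficients ⇒ f(k) = -2*k - 3.
Then R = B(k−1)f/C = -2*(2*k + 3)/(2*k + 1), so s_k = R(k)·t_k = (2*k + 3)/2**k.
s_(k+1) − s_k = (-2*k - 1)/(2*2**k) = t_k.
Evaluate s at k=10 and k=0: 23/1024 and 3; difference -3049/1024.

Σ = -3049/1024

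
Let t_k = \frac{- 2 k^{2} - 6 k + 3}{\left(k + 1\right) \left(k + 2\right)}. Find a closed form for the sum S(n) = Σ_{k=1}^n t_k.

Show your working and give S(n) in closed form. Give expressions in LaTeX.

r(k) = (k + 1)*(6*k + 2*(k + 1)**2 + 3)/((k + 3)*(2*k**2 + 6*k - 3)) after simplifying.
Gosper form: A/B · C(k+1)/C(k) with A=k + 1, B=k + 3, C=k**2 + 3*k - 3/2.
Set up (k + 1)·f(k+1) − (k + 2)·f(k) − (k**2 + 3*k - 3/2) = 0.
deg f ≤ 2 (via 1,1,2).
Coefficient equations give f(k) = k*(2*k - 5)/2.
So s_k = (B(k−1)f/C)·t_k = (k*(k + 2)*(2*k - 5)/(2*k**2 + 6*k - 3))·t_k = k*(5 - 2*k)/(k + 1).
Check: Δs_k = (-2*k**2 - 6*k + 3)/(k**2 + 3*k + 2). ✓
Σ_(k=1)^n t_k = s_(n+1) − s_(1) = ((-2*n**2 + n + 3)/(n + 2)) − (3/2), i.e. n*(-4*n - 1)/(2*(n + 2)).

S(n) = \frac{n \left(- 4 n - 1\right)}{2 \left(n + 2\right)}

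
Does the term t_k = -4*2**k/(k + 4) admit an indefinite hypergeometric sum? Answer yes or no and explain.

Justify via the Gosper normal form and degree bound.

No — key equation has no polynomial f.

Ratio r(k) = 2*(k + 4)/(k + 5).
So A=2*k + 8 and B=k + 5, with C=1.
Need (2*k + 8)·f(k+1) − (k + 4)·f(k) = 1.
Bound: deg f ≤ -1.
deg f ≤ -1 is impossible — no certificate.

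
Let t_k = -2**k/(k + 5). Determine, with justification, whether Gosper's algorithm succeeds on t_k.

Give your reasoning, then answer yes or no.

Step 1: r(k) = 2*(k + 5)/(k + 6).
Factor: A=2*k + 10; B=k + 6; C=1.
Key eq: (2*k + 10)·f(k+1) = (k + 5)·f(k) + (1).
From deg A=1, deg B=1, deg C=0: d=-1.
Negative degree bound (-1): no f exists, t_k not Gosper-summable.

No — t_k has no hypergeometric antidifference.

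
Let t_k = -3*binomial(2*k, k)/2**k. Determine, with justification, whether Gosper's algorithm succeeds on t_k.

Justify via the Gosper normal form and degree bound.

No — t_k has no hypergeometric antidifference.

Step 1: r(k) = (2*k + 1)/(k + 1).
Take A(k)=2*k + 1, B(k)=k + 1, C(k)=1.
Key eq: (2*k + 1)·f(k+1) = (k)·f(k) + (1).
From deg A=1, deg B=1, deg C=0: d=-1.
Negative degree bound (-1): no f exists, t_k not Gosper-summable.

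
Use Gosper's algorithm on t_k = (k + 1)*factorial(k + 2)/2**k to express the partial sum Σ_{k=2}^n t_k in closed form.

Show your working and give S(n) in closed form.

S(n) = -12 + factorial(n + 3)/2**n

Ratio r(k) = (k + 2)*(k + 3)/(2*(k + 1)).
A = k/2 + 3/2, B = 1, C = k + 1.
Set up (k/2 + 3/2)·f(k+1) − (1)·f(k) − (k + 1) = 0.
d = 0 from the (1,0,1) case.
Match coefficients ⇒ f(k) = 2.
Get s_k = R·t_k = 2**(1 - k)*factorial(k + 2) with R(k) = B(k−1)f(k)/C(k) = 2/(k + 1).
s_(k+1) − s_k = (k + 1)*factorial(k + 2)/2**k = t_k.
Telescope: S(n) = s_(n+1) − s_(2) = factorial(n + 3)/2**n − (12) = -12 + factorial(n + 3)/2**n.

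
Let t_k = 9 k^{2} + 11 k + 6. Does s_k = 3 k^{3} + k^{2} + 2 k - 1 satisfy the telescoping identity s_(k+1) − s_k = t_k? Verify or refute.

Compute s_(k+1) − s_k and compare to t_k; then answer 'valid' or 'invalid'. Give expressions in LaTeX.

s_(k+1) = 3*k**3 + 10*k**2 + 13*k + 5
s_(k+1) − s_k = 9*k**2 + 11*k + 6
(s_(k+1) − s_k) − t_k = 0

valid; difference matches t_k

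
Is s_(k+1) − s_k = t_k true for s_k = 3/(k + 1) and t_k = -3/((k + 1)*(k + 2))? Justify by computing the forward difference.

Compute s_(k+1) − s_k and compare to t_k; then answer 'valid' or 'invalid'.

s_(k+1) = 3/(k + 2)
s_(k+1) − s_k = -3/((k + 1)*(k + 2))
(s_(k+1) − s_k) − t_k = 0

valid (s_(k+1) − s_k reduces to t_k)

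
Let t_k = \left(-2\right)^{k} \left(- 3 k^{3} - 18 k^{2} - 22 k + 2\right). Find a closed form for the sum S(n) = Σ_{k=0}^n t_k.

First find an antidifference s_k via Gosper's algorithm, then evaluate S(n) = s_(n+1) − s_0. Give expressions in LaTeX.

S(n) = - 2 \left(-2\right)^{n} n^{3} - 14 \left(-2\right)^{n} n^{2} - 22 \left(-2\right)^{n} n - 2 \left(-2\right)^{n} + 4

The ratio is 2*(-3*k**3 - 27*k**2 - 67*k - 41)/(3*k**3 + 18*k**2 + 22*k - 2).
Take A(k)=-2, B(k)=1, C(k)=k**3 + 6*k**2 + 22*k/3 - 2/3.
Set up (-2)·f(k+1) − (1)·f(k) − (k**3 + 6*k**2 + 22*k/3 - 2/3) = 0.
Degrees (0,0,3) ⇒ d ≤ 3.
Match coefficients ⇒ f(k) = -(k**3 + 4*k**2 - 4)/3.
Then R = B(k−1)f/C = -(k**3 + 4*k**2 - 4)/(3*k**3 + 18*k**2 + 22*k - 2), so s_k = R(k)·t_k = (-2)**k*(k**3 + 4*k**2 - 4).
Verify: (-2)**k*(-3*k**3 - 18*k**2 - 22*k + 2) matches t_k.
Evaluate: s_(n+1) = (-2)**(n + 1)*(n**3 + 7*n**2 + 11*n + 1); subtract s_(0) = -4 ⇒ S(n) = -2*(-2)**n*n**3 - 14*(-2)**n*n**2 - 22*(-2)**n*n - 2*(-2)**n + 4.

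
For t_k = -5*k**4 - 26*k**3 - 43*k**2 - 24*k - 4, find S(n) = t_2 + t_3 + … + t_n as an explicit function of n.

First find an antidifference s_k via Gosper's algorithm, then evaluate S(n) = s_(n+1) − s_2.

Ratio r(k) = (5*k**4 + 46*k**3 + 151*k**2 + 208*k + 102)/(5*k**4 + 26*k**3 + 43*k**2 + 24*k + 4).
Normal form (A,B,C) = (1, 1, k**4 + 26*k**3/5 + 43*k**2/5 + 24*k/5 + 4/5).
f must satisfy (1)·f(k+1) − (1)·f(k) = k**4 + 26*k**3/5 + 43*k**2/5 + 24*k/5 + 4/5.
d = 5 from the (0,0,4) case.
Solve for f: f(k) = k*(k**4 + 4*k**3 + 3*k**2 - 3*k - 1)/5 (degree 5 ≤ 5).
Get s_k = R·t_k = k*(-k**4 - 4*k**3 - 3*k**2 + 3*k + 1) with R(k) = B(k−1)f(k)/C(k) = k*(k**4 + 4*k**3 + 3*k**2 - 3*k - 1)/((k + 2)*(5*k**3 + 16*k**2 + 11*k + 2)).
Check: Δs_k = -5*k**4 - 26*k**3 - 43*k**2 - 24*k - 4. ✓
Evaluate: s_(n+1) = -n**5 - 9*n**4 - 29*n**3 - 40*n**2 - 23*n - 4; subtract s_(2) = -106 ⇒ S(n) = -n**5 - 9*n**4 - 29*n**3 - 40*n**2 - 23*n + 102.

S(n) = -n**5 - 9*n**4 - 29*n**3 - 40*n**2 - 23*n + 102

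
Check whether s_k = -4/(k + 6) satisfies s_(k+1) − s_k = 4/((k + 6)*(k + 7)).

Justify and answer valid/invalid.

s_(k+1) = -4/(k + 7)
s_(k+1) − s_k = 4/((k + 6)*(k + 7))
(s_(k+1) − s_k) − t_k = 0

valid (s_(k+1) − s_k reduces to t_k)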